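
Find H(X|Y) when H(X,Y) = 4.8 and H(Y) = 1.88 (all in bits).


H(X|Y) = H(X,Y) - H(Y) = 4.8 - 1.88 = 2.92

2.92 bits


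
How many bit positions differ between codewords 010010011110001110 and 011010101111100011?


Count differing positions: . . ^ . . . ^ ^ . . . ^ ^ . ^ ^ . ^ = 8 differences

8


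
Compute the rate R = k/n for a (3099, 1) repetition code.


Rate = k/n = 1/3099

1/3099


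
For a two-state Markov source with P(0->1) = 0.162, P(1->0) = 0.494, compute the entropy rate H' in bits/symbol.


Stationary distribution: pi_0 = p10/(p01+p10) = 0.753, pi_1 = 0.247. Entropy rate H' = pi_0*H(p01) + pi_1*H(p10) = 0.753*0.6391 + 0.247*0.9999 = 0.7282

0.7282 bits/symbol


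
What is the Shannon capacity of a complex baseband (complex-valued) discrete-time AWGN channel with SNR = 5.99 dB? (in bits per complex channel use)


SNR_linear = 10^(5.99/10) = 3.9719; C = log2(1 + SNR_linear) = log2(1 + 3.9719) = 2.3138

2.3138 bits/channel use


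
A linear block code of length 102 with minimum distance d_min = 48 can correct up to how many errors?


Correction capability = floor((d-1)/2) = floor((48-1)/2) = 23

23 errors


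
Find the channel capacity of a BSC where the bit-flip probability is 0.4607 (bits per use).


H(p) = -p*log2(p) - (1-p)*log2(1-p) = -0.4607*log2(0.4607) - 0.5393*log2(0.5393) = 0.515109 + 0.480430 = 0.9955. C = 1 - H(p) = 1 - 0.9955 = 0.0045

0.0045 bits


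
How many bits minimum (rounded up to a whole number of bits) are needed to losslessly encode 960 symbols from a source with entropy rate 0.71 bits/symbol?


Minimum bits >= n * H = 960 * 0.71 = 681.6, rounded up to a whole number of bits = 682

682 bits


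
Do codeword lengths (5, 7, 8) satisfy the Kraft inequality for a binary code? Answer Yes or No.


Kraft sum = sum(2^(-l_i)) = 0.043, need <= 1. Result: satisfied (a binary prefix-free code with these lengths exists)

Yes


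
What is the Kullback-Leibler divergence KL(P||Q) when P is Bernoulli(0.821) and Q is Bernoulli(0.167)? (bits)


KL = p*log2(p/q) + (1-p)*log2((1-p)/(1-q)) = 0.821*log2(0.821/0.167) + 0.179*log2(0.179/0.833) = 1.4892

1.4892 bits


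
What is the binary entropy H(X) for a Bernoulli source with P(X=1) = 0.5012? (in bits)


H = -p*log2(p) - (1-p)*log2(1-p). -0.5012*log2(0.5012) = 0.499467; -0.4988*log2(0.4988) = 0.500529. H = 0.499467 + 0.500529 = 1.0

1.0 bits


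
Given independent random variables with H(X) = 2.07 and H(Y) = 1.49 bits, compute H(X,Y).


For independent variables, H(X,Y) = H(X) + H(Y) = 2.07 + 1.49 = 3.56

3.56 bits


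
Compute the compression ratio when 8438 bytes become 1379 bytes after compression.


Ratio = original / compressed = 8438 / 1379 = 6.1189

6.1189


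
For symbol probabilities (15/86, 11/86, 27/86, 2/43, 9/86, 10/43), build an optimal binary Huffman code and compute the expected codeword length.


Huffman construction (repeatedly merge the two least-probable nodes; each merge adds 1 bit to every symbol beneath it): 2/43 + 9/86 = 13/86; 11/86 + 13/86 = 12/43; 15/86 + 10/43 = 35/86; 12/43 + 27/86 = 51/86; 35/86 + 51/86 = 1. Resulting codeword lengths (in the order the probabilities were given): (2, 3, 2, 4, 4, 2). L_avg = sum(p_i * l_i) = 15/86*2 + 11/86*3 + 27/86*2 + 2/43*4 + 9/86*4 + 10/43*2 = 209/86 = 2.4302

2.4302 bits


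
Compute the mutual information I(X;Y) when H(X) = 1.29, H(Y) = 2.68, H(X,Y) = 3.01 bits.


I(X;Y) = H(X) + H(Y) - H(X,Y) = 1.29 + 2.68 - 3.01 = 0.96

0.96 bits


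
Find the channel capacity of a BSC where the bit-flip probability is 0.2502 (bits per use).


H(p) = -p*log2(p) - (1-p)*log2(1-p) = -0.2502*log2(0.2502) - 0.7498*log2(0.7498) = 0.500111 + 0.311484 = 0.8116. C = 1 - H(p) = 1 - 0.8116 = 0.1884

0.1884 bits


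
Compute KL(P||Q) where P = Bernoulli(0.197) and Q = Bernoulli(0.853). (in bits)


KL = p*log2(p/q) + (1-p)*log2((1-p)/(1-q)) = 0.197*log2(0.197/0.853) + 0.803*log2(0.803/0.147) = 1.5505

1.5505 bits


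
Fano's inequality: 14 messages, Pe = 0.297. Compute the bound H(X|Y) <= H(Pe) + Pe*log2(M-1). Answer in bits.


H(Pe) = -Pe*log2(Pe) - (1-Pe)*log2(1-Pe) = -0.297*log2(0.297) - 0.703*log2(0.703) = 0.520185 + 0.357408 = 0.8776. Pe*log2(M-1) = 0.297*log2(13) = 1.099031. Bound = H(Pe) + Pe*log2(M-1) = 0.520185 + 0.357408 + 1.099031 = 1.9766

1.9766 bits


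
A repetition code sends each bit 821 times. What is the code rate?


Rate = k/n = 1/821

1/821


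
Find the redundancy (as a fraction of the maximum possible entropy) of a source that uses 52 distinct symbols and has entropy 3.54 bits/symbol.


H_max = log2(K) = log2(52) = 5.7004 bits/symbol. Redundancy = 1 - H/H_max = 1 - 3.54/5.7004 = 1 - 0.621 = 0.379

0.379


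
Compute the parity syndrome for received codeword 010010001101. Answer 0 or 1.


Syndrome = XOR of all bits = 0 XOR 1 XOR 0 XOR 0 XOR 1 XOR 0 XOR 0 XOR 0 XOR 1 XOR 1 XOR 0 XOR 1 = 1

1


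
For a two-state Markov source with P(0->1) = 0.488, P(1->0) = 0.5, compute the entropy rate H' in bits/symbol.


Stationary distribution: pi_0 = p10/(p01+p10) = 0.5061, pi_1 = 0.4939. Entropy rate H' = pi_0*H(p01) + pi_1*H(p10) = 0.5061*0.9996 + 0.4939*1.0 = 0.9998

0.9998 bits/symbol


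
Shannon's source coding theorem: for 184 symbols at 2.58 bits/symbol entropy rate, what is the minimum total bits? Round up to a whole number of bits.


Minimum bits >= n * H = 184 * 2.58 = 474.72, rounded up to a whole number of bits = 475

475 bits


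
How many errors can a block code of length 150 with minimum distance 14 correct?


Correction capability = floor((d-1)/2) = floor((14-1)/2) = 6

6 errors


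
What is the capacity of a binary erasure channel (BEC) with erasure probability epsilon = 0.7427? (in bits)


C = 1 - epsilon = 1 - 0.7427 = 0.2573

0.2573 bits


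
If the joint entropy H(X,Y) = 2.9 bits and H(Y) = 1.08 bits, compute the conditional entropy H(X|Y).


H(X|Y) = H(X,Y) - H(Y) = 2.9 - 1.08 = 1.82

1.82 bits


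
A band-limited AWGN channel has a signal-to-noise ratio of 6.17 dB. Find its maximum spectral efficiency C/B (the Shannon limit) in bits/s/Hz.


SNR_linear = 10^(6.17/10) = 4.14; C/B = log2(1 + SNR_linear) = log2(1 + 4.14) = 2.3618

2.3618 bits/s/Hz


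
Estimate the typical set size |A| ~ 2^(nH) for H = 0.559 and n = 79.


log2|A_typical| = nH = 79 * 0.559 = 44.161, so |A_typical| ~ 2^44.161 = 1.967e+13

1.967e+13


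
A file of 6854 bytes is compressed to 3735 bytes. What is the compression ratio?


Ratio = original / compressed = 6854 / 3735 = 1.8351

1.8351


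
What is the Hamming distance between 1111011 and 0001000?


Count differing positions: ^ ^ ^ . . ^ ^ = 5 differences

5


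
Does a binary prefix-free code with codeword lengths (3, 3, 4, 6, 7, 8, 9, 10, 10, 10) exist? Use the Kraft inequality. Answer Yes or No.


Kraft sum = sum(2^(-l_i)) = 0.3447, need <= 1. Result: satisfied (a binary prefix-free code with these lengths exists)

Yes


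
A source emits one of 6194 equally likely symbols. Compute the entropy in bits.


H = log2(n) = log2(6194) = 12.5967

12.5967 bits


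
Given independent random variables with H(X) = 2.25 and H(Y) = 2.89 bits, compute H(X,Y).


For independent variables, H(X,Y) = H(X) + H(Y) = 2.25 + 2.89 = 5.14

5.14 bits


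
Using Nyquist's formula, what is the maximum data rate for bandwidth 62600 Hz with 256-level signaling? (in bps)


Rate = 2 * B * log2(M) = 2 * 62600 * 8.0 = 1001600.0

1001600.0 bps


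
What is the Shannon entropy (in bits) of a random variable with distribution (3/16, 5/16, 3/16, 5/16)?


H = -sum(p_i * log2(p_i)). Terms: -(3/16)*log2(3/16) = 0.452820; -(5/16)*log2(5/16) = 0.524397; -(3/16)*log2(3/16) = 0.452820; -(5/16)*log2(5/16) = 0.524397. H = 0.452820 + 0.524397 + 0.452820 + 0.524397 = 1.9544

1.9544 bits


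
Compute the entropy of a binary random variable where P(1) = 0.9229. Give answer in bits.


H = -p*log2(p) - (1-p)*log2(1-p). -0.9229*log2(0.9229) = 0.106829; -0.0771*log2(0.0771) = 0.285048. H = 0.106829 + 0.285048 = 0.3919

0.3919 bits


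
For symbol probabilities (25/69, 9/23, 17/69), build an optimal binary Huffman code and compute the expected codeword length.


Huffman construction (repeatedly merge the two least-probable nodes; each merge adds 1 bit to every symbol beneath it): 17/69 + 25/69 = 14/23; 9/23 + 14/23 = 1. Resulting codeword lengths (in the order the probabilities were given): (2, 1, 2). L_avg = sum(p_i * l_i) = 25/69*2 + 9/23*1 + 17/69*2 = 37/23 = 1.6087

1.6087 bits


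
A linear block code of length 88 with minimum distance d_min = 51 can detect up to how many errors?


Detection capability = d_min - 1 = 51 - 1 = 50

50 errors


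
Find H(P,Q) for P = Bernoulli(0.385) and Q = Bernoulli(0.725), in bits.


H(P,Q) = -p*log2(q) - (1-p)*log2(1-q). -0.385*log2(0.725) = 0.178620; -0.615*log2(0.275) = 1.145435. H(P,Q) = 0.178620 + 1.145435 = 1.3241

1.3241 bits


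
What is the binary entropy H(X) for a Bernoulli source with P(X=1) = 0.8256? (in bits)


H = -p*log2(p) - (1-p)*log2(1-p). -0.8256*log2(0.8256) = 0.228266; -0.1744*log2(0.1744) = 0.439406. H = 0.228266 + 0.439406 = 0.6677

0.6677 bits


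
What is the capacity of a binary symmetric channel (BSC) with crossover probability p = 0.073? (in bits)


H(p) = -p*log2(p) - (1-p)*log2(1-p) = -0.073*log2(0.073) - 0.927*log2(0.927) = 0.275645 + 0.101376 = 0.377. C = 1 - H(p) = 1 - 0.377 = 0.623

0.623 bits


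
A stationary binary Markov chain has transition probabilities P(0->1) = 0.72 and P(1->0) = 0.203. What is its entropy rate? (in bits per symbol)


Stationary distribution: pi_0 = p10/(p01+p10) = 0.2199, pi_1 = 0.7801. Entropy rate H' = pi_0*H(p01) + pi_1*H(p10) = 0.2199*0.8555 + 0.7801*0.7279 = 0.7559

0.7559 bits/symbol


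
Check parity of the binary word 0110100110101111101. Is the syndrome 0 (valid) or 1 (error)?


Syndrome = XOR of all bits = 0 XOR 1 XOR 1 XOR 0 XOR 1 XOR 0 XOR 0 XOR 1 XOR 1 XOR 0 XOR 1 XOR 0 XOR 1 XOR 1 XOR 1 XOR 1 XOR 1 XOR 0 XOR 1 = 0

0


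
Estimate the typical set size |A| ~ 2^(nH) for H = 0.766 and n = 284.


log2|A_typical| = nH = 284 * 0.766 = 217.544, so |A_typical| ~ 2^217.544 = 3.071e+65

3.071e+65


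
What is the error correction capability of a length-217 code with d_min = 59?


Correction capability = floor((d-1)/2) = floor((59-1)/2) = 29

29 errors


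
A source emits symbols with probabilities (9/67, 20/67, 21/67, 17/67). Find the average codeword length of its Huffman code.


Huffman construction (repeatedly merge the two least-probable nodes; each merge adds 1 bit to every symbol beneath it): 9/67 + 17/67 = 26/67; 20/67 + 21/67 = 41/67; 26/67 + 41/67 = 1. Resulting codeword lengths (in the order the probabilities were given): (2, 2, 2, 2). L_avg = sum(p_i * l_i) = 9/67*2 + 20/67*2 + 21/67*2 + 17/67*2 = 2

2.0 bits


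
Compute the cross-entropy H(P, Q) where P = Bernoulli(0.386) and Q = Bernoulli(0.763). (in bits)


H(P,Q) = -p*log2(q) - (1-p)*log2(1-q). -0.386*log2(0.763) = 0.150635; -0.614*log2(0.237) = 1.275303. H(P,Q) = 0.150635 + 1.275303 = 1.4259

1.4259 bits


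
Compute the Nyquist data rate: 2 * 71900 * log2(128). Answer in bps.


Rate = 2 * B * log2(M) = 2 * 71900 * 7.0 = 1006600.0

1006600.0 bps


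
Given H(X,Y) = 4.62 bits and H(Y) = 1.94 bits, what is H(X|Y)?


H(X|Y) = H(X,Y) - H(Y) = 4.62 - 1.94 = 2.68

2.68 bits


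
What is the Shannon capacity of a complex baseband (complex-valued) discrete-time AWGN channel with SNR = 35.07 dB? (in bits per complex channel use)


SNR_linear = 10^(35.07/10) = 3213.6605; C = log2(1 + SNR_linear) = log2(1 + 3213.6605) = 11.6505

11.6505 bits/channel use


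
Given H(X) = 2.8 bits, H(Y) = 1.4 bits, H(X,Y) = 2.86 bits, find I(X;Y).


I(X;Y) = H(X) + H(Y) - H(X,Y) = 2.8 + 1.4 - 2.86 = 1.34

1.34 bits


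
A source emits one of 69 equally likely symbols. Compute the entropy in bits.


H = log2(n) = log2(69) = 6.1085

6.1085 bits


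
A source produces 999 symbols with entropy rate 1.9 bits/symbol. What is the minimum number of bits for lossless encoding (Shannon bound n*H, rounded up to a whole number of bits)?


Minimum bits >= n * H = 999 * 1.9 = 1898.1, rounded up to a whole number of bits = 1899

1899 bits


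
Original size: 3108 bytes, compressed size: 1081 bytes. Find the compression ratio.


Ratio = original / compressed = 3108 / 1081 = 2.8751

2.8751


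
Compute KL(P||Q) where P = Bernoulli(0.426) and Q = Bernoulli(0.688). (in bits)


KL = p*log2(p/q) + (1-p)*log2((1-p)/(1-q)) = 0.426*log2(0.426/0.688) + 0.574*log2(0.574/0.312) = 0.2102

0.2102 bits


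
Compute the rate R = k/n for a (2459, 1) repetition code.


Rate = k/n = 1/2459

1/2459


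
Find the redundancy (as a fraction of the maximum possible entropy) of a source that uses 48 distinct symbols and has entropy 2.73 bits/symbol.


H_max = log2(K) = log2(48) = 5.585 bits/symbol. Redundancy = 1 - H/H_max = 1 - 2.73/5.585 = 1 - 0.4888 = 0.5112

0.5112


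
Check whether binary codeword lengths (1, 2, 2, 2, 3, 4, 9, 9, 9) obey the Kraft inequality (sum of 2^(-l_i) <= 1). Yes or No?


Kraft sum = sum(2^(-l_i)) = 1.4434, need <= 1. Result: violated (a binary prefix-free code with these lengths cannot exist)

No


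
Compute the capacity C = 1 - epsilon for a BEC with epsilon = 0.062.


C = 1 - epsilon = 1 - 0.062 = 0.938

0.938 bits


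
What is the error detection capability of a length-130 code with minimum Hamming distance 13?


Detection capability = d_min - 1 = 13 - 1 = 12

12 errors


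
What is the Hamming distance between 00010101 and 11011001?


Count differing positions: ^ ^ . . ^ ^ . . = 4 differences

4


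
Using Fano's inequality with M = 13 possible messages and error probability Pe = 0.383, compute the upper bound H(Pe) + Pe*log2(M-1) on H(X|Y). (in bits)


H(Pe) = -Pe*log2(Pe) - (1-Pe)*log2(1-Pe) = -0.383*log2(0.383) - 0.617*log2(0.617) = 0.530296 + 0.429838 = 0.9601. Pe*log2(M-1) = 0.383*log2(12) = 1.373041. Bound = H(Pe) + Pe*log2(M-1) = 0.530296 + 0.429838 + 1.373041 = 2.3332

2.3332 bits


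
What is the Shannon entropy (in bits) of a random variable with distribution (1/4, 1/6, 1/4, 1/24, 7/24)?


H = -sum(p_i * log2(p_i)). Terms: -(1/4)*log2(1/4) = 0.500000; -(1/6)*log2(1/6) = 0.430827; -(1/4)*log2(1/4) = 0.500000; -(1/24)*log2(1/24) = 0.191040; -(7/24)*log2(7/24) = 0.518469. H = 0.500000 + 0.430827 + 0.500000 + 0.191040 + 0.518469 = 2.1403

2.1403 bits


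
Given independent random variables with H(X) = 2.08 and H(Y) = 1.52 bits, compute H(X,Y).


For independent variables, H(X,Y) = H(X) + H(Y) = 2.08 + 1.52 = 3.6

3.6 bits


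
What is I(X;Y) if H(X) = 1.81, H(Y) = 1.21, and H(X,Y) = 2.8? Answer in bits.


I(X;Y) = H(X) + H(Y) - H(X,Y) = 1.81 + 1.21 - 2.8 = 0.22

0.22 bits


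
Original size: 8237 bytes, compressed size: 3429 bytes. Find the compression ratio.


Ratio = original / compressed = 8237 / 3429 = 2.4022

2.4022


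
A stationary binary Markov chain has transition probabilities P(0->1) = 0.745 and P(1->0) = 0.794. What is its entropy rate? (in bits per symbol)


Stationary distribution: pi_0 = p10/(p01+p10) = 0.5159, pi_1 = 0.4841. Entropy rate H' = pi_0*H(p01) + pi_1*H(p10) = 0.5159*0.8191 + 0.4841*0.7338 = 0.7778

0.7778 bits/symbol


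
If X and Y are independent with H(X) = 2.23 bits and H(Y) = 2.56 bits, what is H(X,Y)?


For independent variables, H(X,Y) = H(X) + H(Y) = 2.23 + 2.56 = 4.79

4.79 bits


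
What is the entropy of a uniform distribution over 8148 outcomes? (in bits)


H = log2(n) = log2(8148) = 12.9922

12.9922 bits


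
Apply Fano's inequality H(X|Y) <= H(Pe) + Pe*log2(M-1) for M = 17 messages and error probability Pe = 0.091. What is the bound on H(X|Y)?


H(Pe) = -Pe*log2(Pe) - (1-Pe)*log2(1-Pe) = -0.091*log2(0.091) - 0.909*log2(0.909) = 0.314677 + 0.125122 = 0.4398. Pe*log2(M-1) = 0.091*log2(16) = 0.364000. Bound = H(Pe) + Pe*log2(M-1) = 0.314677 + 0.125122 + 0.364000 = 0.8038

0.8038 bits


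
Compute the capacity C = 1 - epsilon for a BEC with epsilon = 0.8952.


C = 1 - epsilon = 1 - 0.8952 = 0.1048

0.1048 bits


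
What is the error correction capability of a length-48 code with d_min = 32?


Correction capability = floor((d-1)/2) = floor((32-1)/2) = 15

15 errors


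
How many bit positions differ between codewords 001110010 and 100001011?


Count differing positions: ^ . ^ ^ ^ ^ . . ^ = 6 differences

6


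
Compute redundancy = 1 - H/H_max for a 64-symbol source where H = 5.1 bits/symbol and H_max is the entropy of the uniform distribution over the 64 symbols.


H_max = log2(K) = log2(64) = 6.0 bits/symbol. Redundancy = 1 - H/H_max = 1 - 5.1/6.0 = 1 - 0.85 = 0.15

0.15


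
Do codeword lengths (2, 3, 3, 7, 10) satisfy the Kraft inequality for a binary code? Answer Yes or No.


Kraft sum = sum(2^(-l_i)) = 0.5088, need <= 1. Result: satisfied (a binary prefix-free code with these lengths exists)

Yes


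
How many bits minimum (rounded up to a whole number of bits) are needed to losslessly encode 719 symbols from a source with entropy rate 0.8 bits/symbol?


Minimum bits >= n * H = 719 * 0.8 = 575.2, rounded up to a whole number of bits = 576

576 bits


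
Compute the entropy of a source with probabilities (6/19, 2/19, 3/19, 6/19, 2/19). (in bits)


H = -sum(p_i * log2(p_i)). Terms: -(6/19)*log2(6/19) = 0.525147; -(2/19)*log2(2/19) = 0.341887; -(3/19)*log2(3/19) = 0.420468; -(6/19)*log2(6/19) = 0.525147; -(2/19)*log2(2/19) = 0.341887. H = 0.525147 + 0.341887 + 0.420468 + 0.525147 + 0.341887 = 2.1545

2.1545 bits


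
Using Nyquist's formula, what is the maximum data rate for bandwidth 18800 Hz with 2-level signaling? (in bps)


Rate = 2 * B * log2(M) = 2 * 18800 * 1.0 = 37600.0

37600.0 bps


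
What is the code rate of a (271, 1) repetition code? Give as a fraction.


Rate = k/n = 1/271

1/271


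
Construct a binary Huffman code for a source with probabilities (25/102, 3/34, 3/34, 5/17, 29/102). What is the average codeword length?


Huffman construction (repeatedly merge the two least-probable nodes; each merge adds 1 bit to every symbol beneath it): 3/34 + 3/34 = 3/17; 3/17 + 25/102 = 43/102; 29/102 + 5/17 = 59/102; 43/102 + 59/102 = 1. Resulting codeword lengths (in the order the probabilities were given): (2, 3, 3, 2, 2). L_avg = sum(p_i * l_i) = 25/102*2 + 3/34*3 + 3/34*3 + 5/17*2 + 29/102*2 = 37/17 = 2.1765

2.1765 bits


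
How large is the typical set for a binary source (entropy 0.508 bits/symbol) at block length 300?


log2|A_typical| = nH = 300 * 0.508 = 152.4, so |A_typical| ~ 2^152.4 = 7.533e+45

7.533e+45


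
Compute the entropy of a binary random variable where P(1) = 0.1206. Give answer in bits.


H = -p*log2(p) - (1-p)*log2(1-p). -0.1206*log2(0.1206) = 0.368035; -0.8794*log2(0.8794) = 0.163048. H = 0.368035 + 0.163048 = 0.5311

0.5311 bits


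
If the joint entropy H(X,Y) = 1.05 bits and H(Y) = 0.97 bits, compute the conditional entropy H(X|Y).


H(X|Y) = H(X,Y) - H(Y) = 1.05 - 0.97 = 0.08

0.08 bits


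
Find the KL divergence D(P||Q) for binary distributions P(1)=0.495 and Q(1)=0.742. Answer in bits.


KL = p*log2(p/q) + (1-p)*log2((1-p)/(1-q)) = 0.495*log2(0.495/0.742) + 0.505*log2(0.505/0.258) = 0.2002

0.2002 bits


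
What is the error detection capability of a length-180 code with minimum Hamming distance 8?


Detection capability = d_min - 1 = 8 - 1 = 7

7 errors


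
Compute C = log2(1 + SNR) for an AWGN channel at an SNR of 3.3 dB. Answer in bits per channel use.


SNR_linear = 10^(3.3/10) = 2.138; C = log2(1 + SNR_linear) = log2(1 + 2.138) = 1.6498

1.6498 bits/channel use


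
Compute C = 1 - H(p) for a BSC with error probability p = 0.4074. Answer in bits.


H(p) = -p*log2(p) - (1-p)*log2(1-p) = -0.4074*log2(0.4074) - 0.5926*log2(0.5926) = 0.527779 + 0.447336 = 0.9751. C = 1 - H(p) = 1 - 0.9751 = 0.0249

0.0249 bits


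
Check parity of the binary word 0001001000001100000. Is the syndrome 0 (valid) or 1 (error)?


Syndrome = XOR of all bits = 0 XOR 0 XOR 0 XOR 1 XOR 0 XOR 0 XOR 1 XOR 0 XOR 0 XOR 0 XOR 0 XOR 0 XOR 1 XOR 1 XOR 0 XOR 0 XOR 0 XOR 0 XOR 0 = 0

0


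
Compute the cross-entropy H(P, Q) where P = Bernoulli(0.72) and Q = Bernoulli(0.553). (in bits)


H(P,Q) = -p*log2(q) - (1-p)*log2(1-q). -0.72*log2(0.553) = 0.615347; -0.28*log2(0.447) = 0.325263. H(P,Q) = 0.615347 + 0.325263 = 0.9406

0.9406 bits


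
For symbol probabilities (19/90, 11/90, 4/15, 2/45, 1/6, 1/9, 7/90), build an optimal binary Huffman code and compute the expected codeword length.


Huffman construction (repeatedly merge the two least-probable nodes; each merge adds 1 bit to every symbol beneath it): 2/45 + 7/90 = 11/90; 1/9 + 11/90 = 7/30; 11/90 + 1/6 = 13/45; 19/90 + 7/30 = 4/9; 4/15 + 13/45 = 5/9; 4/9 + 5/9 = 1. Resulting codeword lengths (in the order the probabilities were given): (2, 3, 2, 4, 3, 3, 4). L_avg = sum(p_i * l_i) = 19/90*2 + 11/90*3 + 4/15*2 + 2/45*4 + 1/6*3 + 1/9*3 + 7/90*4 = 119/45 = 2.6444

2.6444 bits


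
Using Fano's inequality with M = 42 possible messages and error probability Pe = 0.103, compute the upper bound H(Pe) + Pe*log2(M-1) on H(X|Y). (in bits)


H(Pe) = -Pe*log2(Pe) - (1-Pe)*log2(1-Pe) = -0.103*log2(0.103) - 0.897*log2(0.897) = 0.337766 + 0.140668 = 0.4784. Pe*log2(M-1) = 0.103*log2(41) = 0.551828. Bound = H(Pe) + Pe*log2(M-1) = 0.337766 + 0.140668 + 0.551828 = 1.0303

1.0303 bits


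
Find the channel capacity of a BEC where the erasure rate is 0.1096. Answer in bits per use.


C = 1 - epsilon = 1 - 0.1096 = 0.8904

0.8904 bits


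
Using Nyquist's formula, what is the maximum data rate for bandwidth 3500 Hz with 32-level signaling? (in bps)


Rate = 2 * B * log2(M) = 2 * 3500 * 5.0 = 35000.0

35000.0 bps


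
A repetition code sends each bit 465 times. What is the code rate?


Rate = k/n = 1/465

1/465


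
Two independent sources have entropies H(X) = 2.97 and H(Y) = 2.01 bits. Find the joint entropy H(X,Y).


For independent variables, H(X,Y) = H(X) + H(Y) = 2.97 + 2.01 = 4.98

4.98 bits


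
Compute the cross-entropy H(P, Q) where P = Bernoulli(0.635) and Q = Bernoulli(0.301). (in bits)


H(P,Q) = -p*log2(q) - (1-p)*log2(1-q). -0.635*log2(0.301) = 1.099925; -0.365*log2(0.699) = 0.188572. H(P,Q) = 1.099925 + 0.188572 = 1.2885

1.2885 bits


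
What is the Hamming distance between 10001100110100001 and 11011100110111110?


Count differing positions: . ^ . ^ . . . . . . . . ^ ^ ^ ^ ^ = 7 differences

7


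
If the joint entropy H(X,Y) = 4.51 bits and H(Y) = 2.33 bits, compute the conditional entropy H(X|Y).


H(X|Y) = H(X,Y) - H(Y) = 4.51 - 2.33 = 2.18

2.18 bits


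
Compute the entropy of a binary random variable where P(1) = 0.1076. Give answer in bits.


H = -p*log2(p) - (1-p)*log2(1-p). -0.1076*log2(0.1076) = 0.346069; -0.8924*log2(0.8924) = 0.146566. H = 0.346069 + 0.146566 = 0.4926

0.4926 bits


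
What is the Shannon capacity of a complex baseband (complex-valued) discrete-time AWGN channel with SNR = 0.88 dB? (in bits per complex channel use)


SNR_linear = 10^(0.88/10) = 1.2246; C = log2(1 + SNR_linear) = log2(1 + 1.2246) = 1.1536

1.1536 bits/channel use


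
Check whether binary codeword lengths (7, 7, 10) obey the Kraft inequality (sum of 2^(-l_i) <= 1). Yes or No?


Kraft sum = sum(2^(-l_i)) = 0.0166, need <= 1. Result: satisfied (a binary prefix-free code with these lengths exists)

Yes


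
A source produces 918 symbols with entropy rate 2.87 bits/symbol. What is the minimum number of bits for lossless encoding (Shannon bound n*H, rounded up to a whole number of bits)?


Minimum bits >= n * H = 918 * 2.87 = 2634.66, rounded up to a whole number of bits = 2635

2635 bits


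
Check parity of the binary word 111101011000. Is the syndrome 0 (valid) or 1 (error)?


Syndrome = XOR of all bits = 1 XOR 1 XOR 1 XOR 1 XOR 0 XOR 1 XOR 0 XOR 1 XOR 1 XOR 0 XOR 0 XOR 0 = 1

1


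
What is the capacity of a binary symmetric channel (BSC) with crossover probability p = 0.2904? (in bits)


H(p) = -p*log2(p) - (1-p)*log2(1-p) = -0.2904*log2(0.2904) - 0.7096*log2(0.7096) = 0.518041 + 0.351197 = 0.8692. C = 1 - H(p) = 1 - 0.8692 = 0.1308

0.1308 bits


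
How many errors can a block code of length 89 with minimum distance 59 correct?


Correction capability = floor((d-1)/2) = floor((59-1)/2) = 29

29 errors


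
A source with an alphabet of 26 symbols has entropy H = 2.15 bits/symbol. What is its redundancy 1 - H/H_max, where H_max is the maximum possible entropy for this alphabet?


H_max = log2(K) = log2(26) = 4.7004 bits/symbol. Redundancy = 1 - H/H_max = 1 - 2.15/4.7004 = 1 - 0.4574 = 0.5426

0.5426


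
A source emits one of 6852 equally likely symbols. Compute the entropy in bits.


H = log2(n) = log2(6852) = 12.7423

12.7423 bits


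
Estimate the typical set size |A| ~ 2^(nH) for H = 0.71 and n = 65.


log2|A_typical| = nH = 65 * 0.71 = 46.15, so |A_typical| ~ 2^46.15 = 7.808e+13

7.808e+13


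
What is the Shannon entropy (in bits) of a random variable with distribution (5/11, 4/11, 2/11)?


H = -sum(p_i * log2(p_i)). Terms: -(5/11)*log2(5/11) = 0.517047; -(4/11)*log2(4/11) = 0.530702; -(2/11)*log2(2/11) = 0.447169. H = 0.517047 + 0.530702 + 0.447169 = 1.4949

1.4949 bits


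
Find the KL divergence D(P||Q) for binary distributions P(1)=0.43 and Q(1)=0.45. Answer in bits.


KL = p*log2(p/q) + (1-p)*log2((1-p)/(1-q)) = 0.43*log2(0.43/0.45) + 0.57*log2(0.57/0.55) = 0.0012

0.0012 bits


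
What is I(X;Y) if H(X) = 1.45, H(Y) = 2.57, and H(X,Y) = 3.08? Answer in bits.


I(X;Y) = H(X) + H(Y) - H(X,Y) = 1.45 + 2.57 - 3.08 = 0.94

0.94 bits


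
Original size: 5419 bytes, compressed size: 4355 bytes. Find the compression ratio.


Ratio = original / compressed = 5419 / 4355 = 1.2443

1.2443


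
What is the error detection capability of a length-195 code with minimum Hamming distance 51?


Detection capability = d_min - 1 = 51 - 1 = 50

50 errors


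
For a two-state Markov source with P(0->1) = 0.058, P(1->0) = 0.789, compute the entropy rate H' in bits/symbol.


Stationary distribution: pi_0 = p10/(p01+p10) = 0.9315, pi_1 = 0.0685. Entropy rate H' = pi_0*H(p01) + pi_1*H(p10) = 0.9315*0.3195 + 0.0685*0.7434 = 0.3485

0.3485 bits/symbol


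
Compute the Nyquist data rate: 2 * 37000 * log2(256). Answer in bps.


Rate = 2 * B * log2(M) = 2 * 37000 * 8.0 = 592000.0

592000.0 bps


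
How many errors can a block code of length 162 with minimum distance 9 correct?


Correction capability = floor((d-1)/2) = floor((9-1)/2) = 4

4 errors


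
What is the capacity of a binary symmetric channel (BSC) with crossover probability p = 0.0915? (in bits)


H(p) = -p*log2(p) - (1-p)*log2(1-p) = -0.0915*log2(0.0915) - 0.9085*log2(0.9085) = 0.315683 + 0.125774 = 0.4415. C = 1 - H(p) = 1 - 0.4415 = 0.5585

0.5585 bits


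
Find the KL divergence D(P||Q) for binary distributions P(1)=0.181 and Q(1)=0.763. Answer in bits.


KL = p*log2(p/q) + (1-p)*log2((1-p)/(1-q)) = 0.181*log2(0.181/0.763) + 0.819*log2(0.819/0.237) = 1.0895

1.0895 bits


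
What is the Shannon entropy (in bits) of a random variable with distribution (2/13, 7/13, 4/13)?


H = -sum(p_i * log2(p_i)). Terms: -(2/13)*log2(2/13) = 0.415452; -(7/13)*log2(7/13) = 0.480892; -(4/13)*log2(4/13) = 0.523212. H = 0.415452 + 0.480892 + 0.523212 = 1.4196

1.4196 bits


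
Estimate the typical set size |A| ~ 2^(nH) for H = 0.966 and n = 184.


log2|A_typical| = nH = 184 * 0.966 = 177.744, so |A_typical| ~ 2^177.744 = 3.208e+53

3.208e+53


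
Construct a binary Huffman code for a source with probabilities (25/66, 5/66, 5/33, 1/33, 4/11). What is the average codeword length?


Huffman construction (repeatedly merge the two least-probable nodes; each merge adds 1 bit to every symbol beneath it): 1/33 + 5/66 = 7/66; 7/66 + 5/33 = 17/66; 17/66 + 4/11 = 41/66; 25/66 + 41/66 = 1. Resulting codeword lengths (in the order the probabilities were given): (1, 4, 3, 4, 2). L_avg = sum(p_i * l_i) = 25/66*1 + 5/66*4 + 5/33*3 + 1/33*4 + 4/11*2 = 131/66 = 1.9848

1.9848 bits


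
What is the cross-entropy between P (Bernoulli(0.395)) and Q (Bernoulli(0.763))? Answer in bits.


H(P,Q) = -p*log2(q) - (1-p)*log2(1-q). -0.395*log2(0.763) = 0.154147; -0.605*log2(0.237) = 1.256610. H(P,Q) = 0.154147 + 1.256610 = 1.4108

1.4108 bits


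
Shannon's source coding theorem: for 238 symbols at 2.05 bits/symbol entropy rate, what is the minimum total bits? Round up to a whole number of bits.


Minimum bits >= n * H = 238 * 2.05 = 487.9, rounded up to a whole number of bits = 488

488 bits


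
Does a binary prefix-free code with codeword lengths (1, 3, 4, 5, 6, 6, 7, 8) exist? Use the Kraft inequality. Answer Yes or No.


Kraft sum = sum(2^(-l_i)) = 0.7617, need <= 1. Result: satisfied (a binary prefix-free code with these lengths exists)

Yes


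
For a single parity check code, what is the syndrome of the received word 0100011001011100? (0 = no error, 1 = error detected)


Syndrome = XOR of all bits = 0 XOR 1 XOR 0 XOR 0 XOR 0 XOR 1 XOR 1 XOR 0 XOR 0 XOR 1 XOR 0 XOR 1 XOR 1 XOR 1 XOR 0 XOR 0 = 1

1


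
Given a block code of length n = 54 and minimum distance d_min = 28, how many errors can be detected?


Detection capability = d_min - 1 = 28 - 1 = 27

27 errors


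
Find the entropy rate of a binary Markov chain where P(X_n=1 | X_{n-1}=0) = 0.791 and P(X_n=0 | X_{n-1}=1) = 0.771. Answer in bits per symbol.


Stationary distribution: pi_0 = p10/(p01+p10) = 0.4936, pi_1 = 0.5064. Entropy rate H' = pi_0*H(p01) + pi_1*H(p10) = 0.4936*0.7396 + 0.5064*0.7763 = 0.7582

0.7582 bits/symbol


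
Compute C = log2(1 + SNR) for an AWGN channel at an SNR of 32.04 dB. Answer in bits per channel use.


SNR_linear = 10^(32.04/10) = 1599.558; C = log2(1 + SNR_linear) = log2(1 + 1599.558) = 10.6444

10.6444 bits/channel use


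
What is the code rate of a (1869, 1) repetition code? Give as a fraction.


Rate = k/n = 1/1869

1/1869


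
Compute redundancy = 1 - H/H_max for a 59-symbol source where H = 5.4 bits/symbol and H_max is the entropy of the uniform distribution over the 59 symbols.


H_max = log2(K) = log2(59) = 5.8826 bits/symbol. Redundancy = 1 - H/H_max = 1 - 5.4/5.8826 = 1 - 0.918 = 0.082

0.082


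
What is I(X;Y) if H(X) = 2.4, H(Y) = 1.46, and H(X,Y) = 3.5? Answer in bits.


I(X;Y) = H(X) + H(Y) - H(X,Y) = 2.4 + 1.46 - 3.5 = 0.36

0.36 bits


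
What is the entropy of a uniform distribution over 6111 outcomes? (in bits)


H = log2(n) = log2(6111) = 12.5772

12.5772 bits


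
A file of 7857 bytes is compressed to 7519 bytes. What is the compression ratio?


Ratio = original / compressed = 7857 / 7519 = 1.045

1.045


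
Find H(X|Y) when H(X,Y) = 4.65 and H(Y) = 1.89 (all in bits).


H(X|Y) = H(X,Y) - H(Y) = 4.65 - 1.89 = 2.76

2.76 bits


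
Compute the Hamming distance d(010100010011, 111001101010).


Count differing positions: ^ . ^ ^ . ^ ^ ^ ^ . . ^ = 8 differences

8


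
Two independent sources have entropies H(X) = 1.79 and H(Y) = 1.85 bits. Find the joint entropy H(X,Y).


For independent variables, H(X,Y) = H(X) + H(Y) = 1.79 + 1.85 = 3.64

3.64 bits


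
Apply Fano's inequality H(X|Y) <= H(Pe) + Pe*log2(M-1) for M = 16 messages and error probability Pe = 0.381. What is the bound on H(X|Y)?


H(Pe) = -Pe*log2(Pe) - (1-Pe)*log2(1-Pe) = -0.381*log2(0.381) - 0.619*log2(0.619) = 0.530404 + 0.428341 = 0.9587. Pe*log2(M-1) = 0.381*log2(15) = 1.488525. Bound = H(Pe) + Pe*log2(M-1) = 0.530404 + 0.428341 + 1.488525 = 2.4473

2.4473 bits


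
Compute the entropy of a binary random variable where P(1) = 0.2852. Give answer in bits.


H = -p*log2(p) - (1-p)*log2(1-p). -0.2852*log2(0.2852) = 0.516199; -0.7148*log2(0.7148) = 0.346241. H = 0.516199 + 0.346241 = 0.8624

0.8624 bits


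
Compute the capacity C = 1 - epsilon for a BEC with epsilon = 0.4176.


C = 1 - epsilon = 1 - 0.4176 = 0.5824

0.5824 bits


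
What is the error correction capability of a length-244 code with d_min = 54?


Correction capability = floor((d-1)/2) = floor((54-1)/2) = 26

26 errors


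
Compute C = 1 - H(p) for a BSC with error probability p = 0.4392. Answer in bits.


H(p) = -p*log2(p) - (1-p)*log2(1-p) = -0.4392*log2(0.4392) - 0.5608*log2(0.5608) = 0.521352 + 0.467955 = 0.9893. C = 1 - H(p) = 1 - 0.9893 = 0.0107

0.0107 bits


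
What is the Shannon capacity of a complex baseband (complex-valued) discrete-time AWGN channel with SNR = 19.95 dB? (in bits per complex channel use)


SNR_linear = 10^(19.95/10) = 98.8553; C = log2(1 + SNR_linear) = log2(1 + 98.8553) = 6.6418

6.6418 bits/channel use


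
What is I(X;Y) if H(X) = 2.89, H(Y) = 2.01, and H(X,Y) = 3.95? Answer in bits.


I(X;Y) = H(X) + H(Y) - H(X,Y) = 2.89 + 2.01 - 3.95 = 0.95

0.95 bits


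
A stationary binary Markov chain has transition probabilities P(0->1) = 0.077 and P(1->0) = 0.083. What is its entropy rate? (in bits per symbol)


Stationary distribution: pi_0 = p10/(p01+p10) = 0.5188, pi_1 = 0.4813. Entropy rate H' = pi_0*H(p01) + pi_1*H(p10) = 0.5188*0.3915 + 0.4813*0.4127 = 0.4017

0.4017 bits/symbol


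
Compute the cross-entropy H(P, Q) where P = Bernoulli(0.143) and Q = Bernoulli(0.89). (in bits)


H(P,Q) = -p*log2(q) - (1-p)*log2(1-q). -0.143*log2(0.89) = 0.024042; -0.857*log2(0.11) = 2.729052. H(P,Q) = 0.024042 + 2.729052 = 2.7531

2.7531 bits


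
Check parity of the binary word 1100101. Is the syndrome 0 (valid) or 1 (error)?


Syndrome = XOR of all bits = 1 XOR 1 XOR 0 XOR 0 XOR 1 XOR 0 XOR 1 = 0

0


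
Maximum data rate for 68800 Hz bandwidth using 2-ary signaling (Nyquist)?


Rate = 2 * B * log2(M) = 2 * 68800 * 1.0 = 137600.0

137600.0 bps


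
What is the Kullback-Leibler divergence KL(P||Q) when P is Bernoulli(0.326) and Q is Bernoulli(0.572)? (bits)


KL = p*log2(p/q) + (1-p)*log2((1-p)/(1-q)) = 0.326*log2(0.326/0.572) + 0.674*log2(0.674/0.428) = 0.1771

0.1771 bits


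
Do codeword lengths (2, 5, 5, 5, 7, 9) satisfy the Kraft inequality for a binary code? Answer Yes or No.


Kraft sum = sum(2^(-l_i)) = 0.3535, need <= 1. Result: satisfied (a binary prefix-free code with these lengths exists)

Yes


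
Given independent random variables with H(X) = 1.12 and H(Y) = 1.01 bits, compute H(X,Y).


For independent variables, H(X,Y) = H(X) + H(Y) = 1.12 + 1.01 = 2.13

2.13 bits


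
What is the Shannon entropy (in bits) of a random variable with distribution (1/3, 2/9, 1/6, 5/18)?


H = -sum(p_i * log2(p_i)). Terms: -(1/3)*log2(1/3) = 0.528321; -(2/9)*log2(2/9) = 0.482206; -(1/6)*log2(1/6) = 0.430827; -(5/18)*log2(5/18) = 0.513332. H = 0.528321 + 0.482206 + 0.430827 + 0.513332 = 1.9547

1.9547 bits


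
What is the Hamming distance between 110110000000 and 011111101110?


Count differing positions: ^ . ^ . . ^ ^ . ^ ^ ^ . = 7 differences

7


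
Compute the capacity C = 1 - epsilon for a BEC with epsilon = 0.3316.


C = 1 - epsilon = 1 - 0.3316 = 0.6684

0.6684 bits


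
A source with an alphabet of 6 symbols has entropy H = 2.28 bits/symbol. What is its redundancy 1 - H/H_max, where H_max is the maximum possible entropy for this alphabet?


H_max = log2(K) = log2(6) = 2.585 bits/symbol. Redundancy = 1 - H/H_max = 1 - 2.28/2.585 = 1 - 0.882 = 0.118

0.118


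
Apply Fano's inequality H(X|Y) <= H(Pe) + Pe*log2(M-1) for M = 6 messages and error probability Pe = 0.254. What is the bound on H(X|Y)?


H(Pe) = -Pe*log2(Pe) - (1-Pe)*log2(1-Pe) = -0.254*log2(0.254) - 0.746*log2(0.746) = 0.502183 + 0.315373 = 0.8176. Pe*log2(M-1) = 0.254*log2(5) = 0.589770. Bound = H(Pe) + Pe*log2(M-1) = 0.502183 + 0.315373 + 0.589770 = 1.4073

1.4073 bits


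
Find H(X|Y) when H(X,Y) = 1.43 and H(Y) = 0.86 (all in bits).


H(X|Y) = H(X,Y) - H(Y) = 1.43 - 0.86 = 0.57

0.57 bits


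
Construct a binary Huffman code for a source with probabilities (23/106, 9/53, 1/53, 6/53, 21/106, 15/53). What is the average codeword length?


Huffman construction (repeatedly merge the two least-probable nodes; each merge adds 1 bit to every symbol beneath it): 1/53 + 6/53 = 7/53; 7/53 + 9/53 = 16/53; 21/106 + 23/106 = 22/53; 15/53 + 16/53 = 31/53; 22/53 + 31/53 = 1. Resulting codeword lengths (in the order the probabilities were given): (2, 3, 4, 4, 2, 2). L_avg = sum(p_i * l_i) = 23/106*2 + 9/53*3 + 1/53*4 + 6/53*4 + 21/106*2 + 15/53*2 = 129/53 = 2.434

2.434 bits


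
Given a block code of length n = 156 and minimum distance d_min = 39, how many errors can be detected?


Detection capability = d_min - 1 = 39 - 1 = 38

38 errors


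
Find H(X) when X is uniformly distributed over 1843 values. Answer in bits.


H = log2(n) = log2(1843) = 10.8478

10.8478 bits


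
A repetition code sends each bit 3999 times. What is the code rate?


Rate = k/n = 1/3999

1/3999


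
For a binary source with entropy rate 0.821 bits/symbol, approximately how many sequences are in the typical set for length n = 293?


log2|A_typical| = nH = 293 * 0.821 = 240.553, so |A_typical| ~ 2^240.553 = 2.592e+72

2.592e+72


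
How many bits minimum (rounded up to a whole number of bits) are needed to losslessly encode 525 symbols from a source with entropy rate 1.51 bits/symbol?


Minimum bits >= n * H = 525 * 1.51 = 792.75, rounded up to a whole number of bits = 793

793 bits


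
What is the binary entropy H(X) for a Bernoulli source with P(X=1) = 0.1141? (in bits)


H = -p*log2(p) - (1-p)*log2(1-p). -0.1141*log2(0.1141) = 0.357319; -0.8859*log2(0.8859) = 0.154841. H = 0.357319 + 0.154841 = 0.5122

0.5122 bits


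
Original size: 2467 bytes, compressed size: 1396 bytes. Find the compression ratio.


Ratio = original / compressed = 2467 / 1396 = 1.7672

1.7672


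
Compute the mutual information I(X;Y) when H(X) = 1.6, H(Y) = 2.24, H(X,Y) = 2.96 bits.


I(X;Y) = H(X) + H(Y) - H(X,Y) = 1.6 + 2.24 - 2.96 = 0.88

0.88 bits


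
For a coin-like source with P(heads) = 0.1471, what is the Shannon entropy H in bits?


H = -p*log2(p) - (1-p)*log2(1-p). -0.1471*log2(0.1471) = 0.406751; -0.8529*log2(0.8529) = 0.195784. H = 0.406751 + 0.195784 = 0.6025

0.6025 bits


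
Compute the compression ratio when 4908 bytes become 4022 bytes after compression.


Ratio = original / compressed = 4908 / 4022 = 1.2203

1.2203


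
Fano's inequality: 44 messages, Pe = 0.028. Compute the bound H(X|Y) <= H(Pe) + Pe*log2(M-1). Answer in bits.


H(Pe) = -Pe*log2(Pe) - (1-Pe)*log2(1-Pe) = -0.028*log2(0.028) - 0.972*log2(0.972) = 0.144436 + 0.039825 = 0.1843. Pe*log2(M-1) = 0.028*log2(43) = 0.151935. Bound = H(Pe) + Pe*log2(M-1) = 0.144436 + 0.039825 + 0.151935 = 0.3362

0.3362 bits


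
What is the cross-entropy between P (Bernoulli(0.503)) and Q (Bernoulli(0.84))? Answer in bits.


H(P,Q) = -p*log2(q) - (1-p)*log2(1-q). -0.503*log2(0.84) = 0.126524; -0.497*log2(0.16) = 1.313997. H(P,Q) = 0.126524 + 1.313997 = 1.4405

1.4405 bits


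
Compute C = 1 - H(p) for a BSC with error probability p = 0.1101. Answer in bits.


H(p) = -p*log2(p) - (1-p)*log2(1-p) = -0.1101*log2(0.1101) - 0.8899*log2(0.8899) = 0.350461 + 0.149757 = 0.5002. C = 1 - H(p) = 1 - 0.5002 = 0.4998

0.4998 bits


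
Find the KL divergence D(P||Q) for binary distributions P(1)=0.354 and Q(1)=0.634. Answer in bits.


KL = p*log2(p/q) + (1-p)*log2((1-p)/(1-q)) = 0.354*log2(0.354/0.634) + 0.646*log2(0.646/0.366) = 0.2319

0.2319 bits


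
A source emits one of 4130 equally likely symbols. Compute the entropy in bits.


H = log2(n) = log2(4130) = 12.0119

12.0119 bits
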